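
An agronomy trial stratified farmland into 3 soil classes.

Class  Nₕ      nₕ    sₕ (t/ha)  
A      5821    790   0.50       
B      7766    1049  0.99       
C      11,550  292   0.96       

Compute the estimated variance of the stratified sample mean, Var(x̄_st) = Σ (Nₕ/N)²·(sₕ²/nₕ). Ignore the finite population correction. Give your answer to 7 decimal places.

N = 25137; Wₕ = Nₕ/N.
class A: (5821/25137)²·0.50²/790 = 0.0000169700
class B: (7766/25137)²·0.99²/1049 = 0.0000891790
class C: (11550/25137)²·0.96²/292 = 0.0006663412
Sum = 0.0007724903 → 0.0007725.

0.0007725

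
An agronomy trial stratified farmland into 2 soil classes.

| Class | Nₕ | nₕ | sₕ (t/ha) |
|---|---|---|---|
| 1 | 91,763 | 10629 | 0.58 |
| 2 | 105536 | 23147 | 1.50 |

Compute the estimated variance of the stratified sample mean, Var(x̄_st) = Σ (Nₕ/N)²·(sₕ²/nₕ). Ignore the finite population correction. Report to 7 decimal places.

0.0000347

N = 197299; Wₕ = Nₕ/N.
class 1: (91763/197299)²·0.58²/10629 = 0.0000068462
class 2: (105536/197299)²·1.50²/23147 = 0.0000278125
Sum = 0.0000346586 → 0.0000347.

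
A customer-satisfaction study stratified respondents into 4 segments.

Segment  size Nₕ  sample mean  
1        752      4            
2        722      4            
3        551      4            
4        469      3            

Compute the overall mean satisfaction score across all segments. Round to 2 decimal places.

3.81

N = 2494; weights Wₕ = Nₕ/N = (0.3015, 0.2895, 0.2209, 0.1881).
x̄_st = Σ Wₕ·x̄ₕ = 0.3015·4 + 0.2895·4 + 0.2209·4 + 0.1881·3 ≈ 3.8119...
→ 3.81.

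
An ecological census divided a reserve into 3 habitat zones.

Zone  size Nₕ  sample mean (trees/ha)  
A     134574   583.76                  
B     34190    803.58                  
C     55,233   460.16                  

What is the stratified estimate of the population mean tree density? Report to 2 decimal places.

586.84

N = 223997; weights Wₕ = Nₕ/N = (0.6008, 0.1526, 0.2466).
x̄_st = Σ Wₕ·x̄ₕ = 0.6008·583.76 + 0.1526·803.58 + 0.2466·460.16 ≈ 586.8353...
→ 586.84.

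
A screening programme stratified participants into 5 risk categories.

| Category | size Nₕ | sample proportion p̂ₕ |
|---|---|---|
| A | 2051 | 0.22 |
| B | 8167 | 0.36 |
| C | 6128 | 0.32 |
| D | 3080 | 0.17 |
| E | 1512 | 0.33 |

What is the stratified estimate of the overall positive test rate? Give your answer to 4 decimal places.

Wₕ = Nₕ/N with N = 20938: 0.0980, 0.3901, 0.2927, 0.1471, 0.0722.
p̂_st = 0.0980·0.22 + 0.3901·0.36 + 0.2927·0.32 + 0.1471·0.17 + 0.0722·0.33 ≈ 0.304464... → 0.3045.

0.3045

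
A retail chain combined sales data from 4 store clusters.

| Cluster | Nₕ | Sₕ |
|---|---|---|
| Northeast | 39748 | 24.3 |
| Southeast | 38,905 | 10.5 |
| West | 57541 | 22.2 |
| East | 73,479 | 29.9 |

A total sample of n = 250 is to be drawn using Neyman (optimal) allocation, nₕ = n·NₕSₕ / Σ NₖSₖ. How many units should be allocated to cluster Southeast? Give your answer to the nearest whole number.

Σ NₕSₕ = 39748·24.3 + 38905·10.5 + 57541·22.2 + 73479·29.9 = 4848811.2.
Share for Southeast: 408502.5/4848811.2 = 0.08425.
n_Southeast = 250 × 0.08425 = 21.062... → 21.

21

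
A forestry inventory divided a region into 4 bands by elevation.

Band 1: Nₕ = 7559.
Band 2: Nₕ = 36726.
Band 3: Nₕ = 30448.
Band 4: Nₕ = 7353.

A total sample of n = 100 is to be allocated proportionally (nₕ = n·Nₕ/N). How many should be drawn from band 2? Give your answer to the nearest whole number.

45

N = 7559 + 36726 + 30448 + 7353 = 82086.
n_2 = 100·36726/82086 = 44.741... → 45.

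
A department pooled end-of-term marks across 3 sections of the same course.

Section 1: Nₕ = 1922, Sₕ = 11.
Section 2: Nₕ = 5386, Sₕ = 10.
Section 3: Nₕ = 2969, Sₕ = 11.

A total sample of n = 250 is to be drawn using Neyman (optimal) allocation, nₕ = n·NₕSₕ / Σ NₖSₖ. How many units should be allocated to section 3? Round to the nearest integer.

76

Σ NₕSₕ = 1922·11 + 5386·10 + 2969·11 = 107661.
Share for 3: 32659/107661 = 0.30335.
n_3 = 250 × 0.30335 = 75.838... → 76.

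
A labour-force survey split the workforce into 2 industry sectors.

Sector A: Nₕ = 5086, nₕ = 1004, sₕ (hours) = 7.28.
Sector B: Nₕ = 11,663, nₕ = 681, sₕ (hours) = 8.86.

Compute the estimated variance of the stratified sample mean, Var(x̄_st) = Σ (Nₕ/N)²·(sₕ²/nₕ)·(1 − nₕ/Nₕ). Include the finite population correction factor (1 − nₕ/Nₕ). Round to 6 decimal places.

N = 16749. Term for each stratum: Wₕ²sₕ²/nₕ·(1−nₕ/Nₕ).
Var(x̄_st) = 0.003906615 + 0.052630110 = 0.056536726 → 0.056537.

0.056537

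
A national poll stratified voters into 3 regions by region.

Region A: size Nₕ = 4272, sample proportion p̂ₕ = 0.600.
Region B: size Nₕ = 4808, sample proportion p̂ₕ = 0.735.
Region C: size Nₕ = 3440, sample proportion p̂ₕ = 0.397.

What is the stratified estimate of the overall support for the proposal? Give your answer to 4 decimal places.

0.5961

Wₕ = Nₕ/N with N = 12520: 0.3412, 0.3840, 0.2748.
p̂_st = 0.3412·0.600 + 0.3840·0.735 + 0.2748·0.397 ≈ 0.596067... → 0.5961.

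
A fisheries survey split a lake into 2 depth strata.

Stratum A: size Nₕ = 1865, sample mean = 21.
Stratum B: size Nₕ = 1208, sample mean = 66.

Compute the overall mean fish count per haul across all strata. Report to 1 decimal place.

N = 1865 + 1208 = 3073.
Overall mean = Σ (Nₕ/N)·x̄ₕ — weight by population share, not a simple average.
Σ Nₕx̄ₕ = 1865·21 + 1208·66 = 39165 + 79728 = 118893.
Divide by N: 118893 / 3073 = 38.690... → 38.7.

38.7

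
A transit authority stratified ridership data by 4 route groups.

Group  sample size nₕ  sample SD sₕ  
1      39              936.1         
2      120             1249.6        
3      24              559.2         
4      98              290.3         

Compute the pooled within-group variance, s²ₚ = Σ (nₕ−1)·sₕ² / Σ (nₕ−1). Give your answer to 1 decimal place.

Degrees of freedom: 38 + 119 + 23 + 97 = 277.
Σ(nₕ−1)sₕ² = 38·876283.21 + 119·1561500.16 + 23·312704.64 + 97·84274.09 = 234484074.47.
s²ₚ = 234484074.47 / 277 = 846512.904... → 846512.9.

846512.9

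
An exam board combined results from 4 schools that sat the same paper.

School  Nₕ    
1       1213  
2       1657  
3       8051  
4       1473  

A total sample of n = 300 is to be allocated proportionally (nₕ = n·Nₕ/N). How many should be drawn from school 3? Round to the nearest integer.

195

N = 1213 + 1657 + 8051 + 1473 = 12394.
n_3 = 300·8051/12394 = 194.877... → 195.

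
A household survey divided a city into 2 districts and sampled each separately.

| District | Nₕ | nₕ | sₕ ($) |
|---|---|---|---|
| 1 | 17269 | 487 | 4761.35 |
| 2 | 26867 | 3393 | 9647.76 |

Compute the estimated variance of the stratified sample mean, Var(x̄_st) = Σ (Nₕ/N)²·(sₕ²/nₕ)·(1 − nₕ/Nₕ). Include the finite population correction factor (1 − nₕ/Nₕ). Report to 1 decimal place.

N = 44136. Term for each stratum: Wₕ²sₕ²/nₕ·(1−nₕ/Nₕ).
Var(x̄_st) = 6925.5811 + 8881.5641 = 15807.1452 → 15807.1.

15807.1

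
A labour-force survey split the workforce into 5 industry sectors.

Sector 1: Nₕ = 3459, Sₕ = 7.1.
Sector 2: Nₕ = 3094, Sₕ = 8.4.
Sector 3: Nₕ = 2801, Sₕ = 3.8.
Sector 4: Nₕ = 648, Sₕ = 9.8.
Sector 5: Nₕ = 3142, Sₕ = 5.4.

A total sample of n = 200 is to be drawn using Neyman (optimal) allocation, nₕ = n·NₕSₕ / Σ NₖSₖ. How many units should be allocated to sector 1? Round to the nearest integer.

58

1: NₕSₕ = 3459·7.1 = 24558.9
2: NₕSₕ = 3094·8.4 = 25989.6
3: NₕSₕ = 2801·3.8 = 10643.8
4: NₕSₕ = 648·9.8 = 6350.4
5: NₕSₕ = 3142·5.4 = 16966.8
Σ NₕSₕ = 84509.5.
n_1 = 200·24558.9/84509.5 = 58.121... → 58.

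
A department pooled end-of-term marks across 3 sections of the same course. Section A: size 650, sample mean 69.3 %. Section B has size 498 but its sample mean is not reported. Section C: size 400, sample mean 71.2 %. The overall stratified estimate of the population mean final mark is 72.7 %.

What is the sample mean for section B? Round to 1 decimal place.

78.3

Σ Nₕx̄ₕ = N·μ, so 498·x̄_B = 1548·72.7 − (650·69.3 + 400·71.2).
= 112539.6 − 73525 = 39014.6.
x̄_B = 39014.6 / 498 = 78.343... → 78.3.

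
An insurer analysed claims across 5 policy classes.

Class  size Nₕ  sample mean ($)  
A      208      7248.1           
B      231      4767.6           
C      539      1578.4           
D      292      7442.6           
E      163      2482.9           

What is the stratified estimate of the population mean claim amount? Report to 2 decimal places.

4213.28

N = 1433; weights Wₕ = Nₕ/N = (0.1452, 0.1612, 0.3761, 0.2038, 0.1137).
x̄_st = Σ Wₕ·x̄ₕ = 0.1452·7248.1 + 0.1612·4767.6 + 0.3761·1578.4 + 0.2038·7442.6 + 0.1137·2482.9 ≈ 4213.2798...
→ 4213.28.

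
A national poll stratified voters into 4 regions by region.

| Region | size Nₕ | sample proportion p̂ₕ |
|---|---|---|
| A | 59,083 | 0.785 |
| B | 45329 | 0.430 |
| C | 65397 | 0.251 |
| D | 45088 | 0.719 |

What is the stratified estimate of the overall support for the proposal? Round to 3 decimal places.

Wₕ = Nₕ/N with N = 214897: 0.2749, 0.2109, 0.3043, 0.2098.
p̂_st = 0.2749·0.785 + 0.2109·0.430 + 0.3043·0.251 + 0.2098·0.719 ≈ 0.53377... → 0.534.

0.534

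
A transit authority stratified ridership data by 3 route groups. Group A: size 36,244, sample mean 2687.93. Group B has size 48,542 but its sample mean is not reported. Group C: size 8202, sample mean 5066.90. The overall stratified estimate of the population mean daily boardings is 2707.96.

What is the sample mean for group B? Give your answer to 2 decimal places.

2324.33

N = 36244 + 48542 + 8202 = 92988.
Overall total = μ·N = 2707.96·92988 = 251807784.48.
Subtract the known strata: 36244·2687.93 + 8202·5066.90 = 138980048.72.
Remaining total for group B: 251807784.48 − 138980048.72 = 112827735.76.
Divide by its size: 112827735.76 / 48542 = 2324.3322... → 2324.33.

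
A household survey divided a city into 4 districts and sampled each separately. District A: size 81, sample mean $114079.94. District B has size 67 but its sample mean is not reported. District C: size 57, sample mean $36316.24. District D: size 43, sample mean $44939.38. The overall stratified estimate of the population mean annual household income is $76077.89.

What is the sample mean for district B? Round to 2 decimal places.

83946.61

N = 81 + 67 + 57 + 43 = 248.
Overall total = μ·N = 76077.89·248 = 18867316.72.
Subtract the known strata: 81·114079.94 + 57·36316.24 + 43·44939.38 = 13242894.16.
Remaining total for district B: 18867316.72 − 13242894.16 = 5624422.56.
Divide by its size: 5624422.56 / 67 = 83946.6054... → 83946.61.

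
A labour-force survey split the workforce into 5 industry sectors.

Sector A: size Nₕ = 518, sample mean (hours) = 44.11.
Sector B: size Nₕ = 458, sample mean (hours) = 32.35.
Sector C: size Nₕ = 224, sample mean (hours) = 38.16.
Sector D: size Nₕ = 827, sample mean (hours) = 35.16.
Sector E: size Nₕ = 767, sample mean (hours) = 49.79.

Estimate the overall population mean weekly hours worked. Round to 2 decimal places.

40.62

N = 518 + 458 + 224 + 827 + 767 = 2794.
Weight each subgroup mean by Nₕ/N and sum.
Σ Nₕx̄ₕ = 518·44.11 + 458·32.35 + 224·38.16 + 827·35.16 + 767·49.79 = 22848.98 + 14816.3 + 8547.84 + 29077.32 + 38188.93 = 113479.37.
Divide by N: 113479.37 / 2794 = 40.6154... → 40.62.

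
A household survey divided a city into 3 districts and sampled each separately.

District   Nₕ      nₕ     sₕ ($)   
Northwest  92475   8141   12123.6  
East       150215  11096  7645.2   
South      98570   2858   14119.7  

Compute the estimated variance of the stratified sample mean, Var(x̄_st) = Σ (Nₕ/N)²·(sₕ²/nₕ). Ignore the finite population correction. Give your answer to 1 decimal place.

8166.2

N = 341260; Wₕ = Nₕ/N.
district Northwest: (92475/341260)²·12123.6²/8141 = 1325.7552
district East: (150215/341260)²·7645.2²/11096 = 1020.6271
district South: (98570/341260)²·14119.7²/2858 = 5819.7919
Sum = 8166.1742 → 8166.2.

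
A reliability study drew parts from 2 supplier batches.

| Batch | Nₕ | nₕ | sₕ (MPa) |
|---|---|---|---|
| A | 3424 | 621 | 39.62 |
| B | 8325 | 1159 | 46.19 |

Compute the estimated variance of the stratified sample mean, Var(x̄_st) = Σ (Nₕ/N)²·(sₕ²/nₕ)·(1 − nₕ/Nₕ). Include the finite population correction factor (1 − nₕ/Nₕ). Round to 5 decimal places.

0.97131

N = 11749. Term for each stratum: Wₕ²sₕ²/nₕ·(1−nₕ/Nₕ).
Var(x̄_st) = 0.17574881 + 0.79555778 = 0.97130659 → 0.97131.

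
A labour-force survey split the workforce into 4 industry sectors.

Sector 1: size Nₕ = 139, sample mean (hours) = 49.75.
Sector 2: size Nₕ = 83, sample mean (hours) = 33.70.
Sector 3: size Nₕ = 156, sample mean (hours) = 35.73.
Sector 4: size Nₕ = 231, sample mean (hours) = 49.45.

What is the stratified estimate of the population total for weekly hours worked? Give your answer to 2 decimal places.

Population total = Σ Nₕ·x̄ₕ (each stratum's size times its mean).
139·49.75 + 83·33.70 + 156·35.73 + 231·49.45 = 6915.25 + 2797.1 + 5573.88 + 11422.95 = 26709.18.

26709.18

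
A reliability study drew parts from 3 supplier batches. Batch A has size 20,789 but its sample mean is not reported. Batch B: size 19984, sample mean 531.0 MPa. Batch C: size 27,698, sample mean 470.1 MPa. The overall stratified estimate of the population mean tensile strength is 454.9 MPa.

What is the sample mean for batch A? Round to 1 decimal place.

Σ Nₕx̄ₕ = N·μ, so 20789·x̄_A = 68471·454.9 − (19984·531.0 + 27698·470.1).
= 31147457.9 − 23632333.8 = 7515124.1.
x̄_A = 7515124.1 / 20789 = 361.495... → 361.5.

361.5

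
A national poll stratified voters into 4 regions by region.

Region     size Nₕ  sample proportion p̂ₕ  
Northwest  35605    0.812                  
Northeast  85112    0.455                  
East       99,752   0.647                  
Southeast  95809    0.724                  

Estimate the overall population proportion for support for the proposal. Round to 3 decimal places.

Wₕ = Nₕ/N with N = 316278: 0.1126, 0.2691, 0.3154, 0.3029.
p̂_st = 0.1126·0.812 + 0.2691·0.455 + 0.3154·0.647 + 0.3029·0.724 ≈ 0.63723... → 0.637.

0.637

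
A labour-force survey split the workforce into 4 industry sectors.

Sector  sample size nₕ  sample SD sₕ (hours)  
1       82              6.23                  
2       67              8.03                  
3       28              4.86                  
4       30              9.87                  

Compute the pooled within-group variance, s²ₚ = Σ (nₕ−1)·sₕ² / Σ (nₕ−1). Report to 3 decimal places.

53.509

Degrees of freedom: 81 + 66 + 27 + 29 = 203.
Σ(nₕ−1)sₕ² = 81·38.8129 + 66·64.4809 + 27·23.6196 + 29·97.4169 = 10862.4036.
s²ₚ = 10862.4036 / 203 = 53.50938... → 53.509.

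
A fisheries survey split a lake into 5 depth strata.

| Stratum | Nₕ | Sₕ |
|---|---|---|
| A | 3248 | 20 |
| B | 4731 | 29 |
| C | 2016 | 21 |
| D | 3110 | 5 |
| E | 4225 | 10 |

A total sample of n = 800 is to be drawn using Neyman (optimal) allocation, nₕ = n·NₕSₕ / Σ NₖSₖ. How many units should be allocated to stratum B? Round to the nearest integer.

A: NₕSₕ = 3248·20 = 64960
B: NₕSₕ = 4731·29 = 137199
C: NₕSₕ = 2016·21 = 42336
D: NₕSₕ = 3110·5 = 15550
E: NₕSₕ = 4225·10 = 42250
Σ NₕSₕ = 302295.
n_B = 800·137199/302295 = 363.086... → 363.

363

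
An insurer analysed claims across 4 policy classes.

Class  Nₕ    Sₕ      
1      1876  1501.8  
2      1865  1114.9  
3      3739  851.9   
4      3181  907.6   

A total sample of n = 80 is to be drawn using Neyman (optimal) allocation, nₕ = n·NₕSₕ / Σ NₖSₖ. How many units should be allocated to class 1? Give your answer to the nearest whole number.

1: NₕSₕ = 1876·1501.8 = 2817376.8
2: NₕSₕ = 1865·1114.9 = 2079288.5
3: NₕSₕ = 3739·851.9 = 3185254.1
4: NₕSₕ = 3181·907.6 = 2887075.6
Σ NₕSₕ = 10968995.
n_1 = 80·2817376.8/10968995 = 20.548... → 21.

21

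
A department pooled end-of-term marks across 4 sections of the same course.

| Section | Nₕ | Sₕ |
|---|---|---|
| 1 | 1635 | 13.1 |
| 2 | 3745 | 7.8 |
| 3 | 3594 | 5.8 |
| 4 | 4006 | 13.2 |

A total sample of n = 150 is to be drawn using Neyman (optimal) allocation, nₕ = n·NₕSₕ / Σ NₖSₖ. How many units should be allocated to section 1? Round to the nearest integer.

26

Σ NₕSₕ = 1635·13.1 + 3745·7.8 + 3594·5.8 + 4006·13.2 = 124353.9.
Share for 1: 21418.5/124353.9 = 0.17224.
n_1 = 150 × 0.17224 = 25.836... → 26.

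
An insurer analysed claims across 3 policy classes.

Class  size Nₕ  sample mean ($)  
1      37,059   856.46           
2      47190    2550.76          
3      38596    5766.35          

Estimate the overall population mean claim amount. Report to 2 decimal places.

3049.92

N = 37059 + 47190 + 38596 = 122845.
Weight each subgroup mean by Nₕ/N and sum.
Σ Nₕx̄ₕ = 37059·856.46 + 47190·2550.76 + 38596·5766.35 = 31739551.14 + 120370364.4 + 222558044.6 = 374667960.14.
Divide by N: 374667960.14 / 122845 = 3049.9244... → 3049.92.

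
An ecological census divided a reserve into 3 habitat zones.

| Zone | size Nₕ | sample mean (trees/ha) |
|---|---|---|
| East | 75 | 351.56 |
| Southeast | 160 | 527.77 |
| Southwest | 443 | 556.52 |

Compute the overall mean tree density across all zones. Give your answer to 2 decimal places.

527.06

x̄_st = (Σ Nₕx̄ₕ) / (Σ Nₕ) = (75·351.56 + 160·527.77 + 443·556.52) / 678
= 357348.56 / 678 = 527.0628... → 527.06.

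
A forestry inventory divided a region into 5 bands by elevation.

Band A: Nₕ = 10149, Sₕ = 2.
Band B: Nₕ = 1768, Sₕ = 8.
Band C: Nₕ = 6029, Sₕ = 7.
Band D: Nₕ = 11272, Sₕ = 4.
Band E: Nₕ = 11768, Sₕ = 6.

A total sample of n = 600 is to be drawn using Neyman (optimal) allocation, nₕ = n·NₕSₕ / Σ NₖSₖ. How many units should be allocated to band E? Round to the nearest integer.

220

A: NₕSₕ = 10149·2 = 20298
B: NₕSₕ = 1768·8 = 14144
C: NₕSₕ = 6029·7 = 42203
D: NₕSₕ = 11272·4 = 45088
E: NₕSₕ = 11768·6 = 70608
Σ NₕSₕ = 192341.
n_E = 600·70608/192341 = 220.259... → 220.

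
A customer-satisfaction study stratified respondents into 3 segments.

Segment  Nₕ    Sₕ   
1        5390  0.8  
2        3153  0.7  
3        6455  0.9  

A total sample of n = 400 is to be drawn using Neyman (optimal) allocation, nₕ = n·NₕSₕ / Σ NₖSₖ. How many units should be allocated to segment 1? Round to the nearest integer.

140

Σ NₕSₕ = 5390·0.8 + 3153·0.7 + 6455·0.9 = 12328.6.
Share for 1: 4312/12328.6 = 0.34976.
n_1 = 400 × 0.34976 = 139.902... → 140.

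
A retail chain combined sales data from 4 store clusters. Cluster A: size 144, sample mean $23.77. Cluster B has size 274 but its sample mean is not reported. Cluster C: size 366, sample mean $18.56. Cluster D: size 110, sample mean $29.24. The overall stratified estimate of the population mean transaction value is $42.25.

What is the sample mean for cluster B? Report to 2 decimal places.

88.83

N = 144 + 274 + 366 + 110 = 894.
Overall total = μ·N = 42.25·894 = 37771.5.
Subtract the known strata: 144·23.77 + 366·18.56 + 110·29.24 = 13432.24.
Remaining total for cluster B: 37771.5 − 13432.24 = 24339.26.
Divide by its size: 24339.26 / 274 = 88.8294... → 88.83.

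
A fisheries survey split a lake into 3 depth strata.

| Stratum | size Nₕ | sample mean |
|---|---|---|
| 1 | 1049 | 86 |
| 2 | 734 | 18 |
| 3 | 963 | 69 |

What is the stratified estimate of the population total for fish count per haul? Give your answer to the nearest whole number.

169873

1: 1049·86 = 90214
2: 734·18 = 13212
3: 963·69 = 66447
τ̂ = Σ Nₕx̄ₕ = 169873.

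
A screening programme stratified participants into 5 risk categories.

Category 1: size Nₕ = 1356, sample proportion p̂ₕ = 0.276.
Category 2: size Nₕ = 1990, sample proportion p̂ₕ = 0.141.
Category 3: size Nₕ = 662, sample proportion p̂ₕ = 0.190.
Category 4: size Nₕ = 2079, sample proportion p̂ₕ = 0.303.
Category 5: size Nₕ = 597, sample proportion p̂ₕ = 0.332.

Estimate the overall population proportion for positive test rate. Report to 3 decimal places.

N = 1356 + 1990 + 662 + 2079 + 597 = 6684.
Overall proportion = Σ (Nₕ/N)·p̂ₕ.
Σ Nₕp̂ₕ = 374.256 + 280.59 + 125.78 + 629.937 + 198.204 = 1608.767.
1608.767 / 6684 = 0.24069... → 0.241.

0.241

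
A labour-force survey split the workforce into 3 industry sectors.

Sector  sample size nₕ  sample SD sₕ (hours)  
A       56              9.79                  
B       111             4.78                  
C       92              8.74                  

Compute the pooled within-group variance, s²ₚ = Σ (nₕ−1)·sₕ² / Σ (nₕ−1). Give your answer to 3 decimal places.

Degrees of freedom: 55 + 110 + 91 = 256.
Σ(nₕ−1)sₕ² = 55·95.8441 + 110·22.8484 + 91·76.3876 = 14736.0211.
s²ₚ = 14736.0211 / 256 = 57.56258... → 57.563.

57.563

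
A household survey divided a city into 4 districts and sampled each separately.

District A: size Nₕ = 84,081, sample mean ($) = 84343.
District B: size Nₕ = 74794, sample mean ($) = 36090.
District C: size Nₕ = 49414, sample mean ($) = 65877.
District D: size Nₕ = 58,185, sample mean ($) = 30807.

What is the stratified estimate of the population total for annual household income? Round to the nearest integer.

14838710616

Estimate total by summing Nₕ·x̄ₕ over strata.
84081·84343 + 74794·36090 + 49414·65877 + 58185·30807 = 7091643783 + 2699315460 + 3255246078 + 1792505295 = 14838710616.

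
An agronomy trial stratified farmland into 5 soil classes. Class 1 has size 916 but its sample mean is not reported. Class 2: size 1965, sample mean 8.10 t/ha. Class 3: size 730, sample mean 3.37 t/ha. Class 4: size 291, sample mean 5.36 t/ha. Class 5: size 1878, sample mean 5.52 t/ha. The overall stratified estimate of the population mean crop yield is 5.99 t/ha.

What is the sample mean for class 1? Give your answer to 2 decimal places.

4.72

N = 916 + 1965 + 730 + 291 + 1878 = 5780.
Overall total = μ·N = 5.99·5780 = 34622.2.
Subtract the known strata: 1965·8.10 + 730·3.37 + 291·5.36 + 1878·5.52 = 30302.92.
Remaining total for class 1: 34622.2 − 30302.92 = 4319.28.
Divide by its size: 4319.28 / 916 = 4.7154... → 4.72.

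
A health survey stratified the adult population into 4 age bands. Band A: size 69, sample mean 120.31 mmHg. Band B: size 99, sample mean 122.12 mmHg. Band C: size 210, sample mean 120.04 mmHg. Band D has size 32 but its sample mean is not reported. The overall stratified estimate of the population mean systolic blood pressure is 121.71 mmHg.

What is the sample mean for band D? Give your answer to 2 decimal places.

134.42

N = 69 + 99 + 210 + 32 = 410.
Overall total = μ·N = 121.71·410 = 49901.1.
Subtract the known strata: 69·120.31 + 99·122.12 + 210·120.04 = 45599.67.
Remaining total for band D: 49901.1 − 45599.67 = 4301.43.
Divide by its size: 4301.43 / 32 = 134.4197... → 134.42.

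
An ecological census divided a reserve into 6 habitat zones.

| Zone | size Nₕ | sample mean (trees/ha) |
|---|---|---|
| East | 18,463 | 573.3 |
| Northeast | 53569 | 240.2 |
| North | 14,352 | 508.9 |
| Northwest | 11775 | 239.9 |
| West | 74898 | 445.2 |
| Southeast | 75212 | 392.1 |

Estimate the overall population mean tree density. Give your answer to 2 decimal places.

x̄_st = (Σ Nₕx̄ₕ) / (Σ Nₕ) = (18463·573.3 + 53569·240.2 + 14352·508.9 + 11775·239.9 + 74898·445.2 + 75212·392.1) / 248269
= 96415881.8 / 248269 = 388.3525... → 388.35.

388.35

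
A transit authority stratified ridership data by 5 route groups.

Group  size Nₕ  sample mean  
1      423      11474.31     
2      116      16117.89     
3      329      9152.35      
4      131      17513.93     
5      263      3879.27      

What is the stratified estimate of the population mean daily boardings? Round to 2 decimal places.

10339.94

x̄_st = (Σ Nₕx̄ₕ) / (Σ Nₕ) = (423·11474.31 + 116·16117.89 + 329·9152.35 + 131·17513.93 + 263·3879.27) / 1262
= 13049004.36 / 1262 = 10339.9401... → 10339.94.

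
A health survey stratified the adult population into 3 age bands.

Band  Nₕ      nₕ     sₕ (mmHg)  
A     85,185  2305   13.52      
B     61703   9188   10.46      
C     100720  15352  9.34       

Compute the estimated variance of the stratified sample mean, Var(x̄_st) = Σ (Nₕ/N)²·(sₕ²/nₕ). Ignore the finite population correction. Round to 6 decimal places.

0.011066

N = 247608; Wₕ = Nₕ/N.
band A: (85185/247608)²·13.52²/2305 = 0.009385974
band B: (61703/247608)²·10.46²/9188 = 0.000739479
band C: (100720/247608)²·9.34²/15352 = 0.000940223
Sum = 0.011065676 → 0.011066.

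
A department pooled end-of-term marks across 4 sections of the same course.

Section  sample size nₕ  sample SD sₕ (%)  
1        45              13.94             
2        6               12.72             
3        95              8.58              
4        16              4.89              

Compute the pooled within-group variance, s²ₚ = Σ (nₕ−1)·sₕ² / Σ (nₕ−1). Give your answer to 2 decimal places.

105.30

1: (45−1)·13.94² = 44·194.3236 = 8550.2384
2: (6−1)·12.72² = 5·161.7984 = 808.992
3: (95−1)·8.58² = 94·73.6164 = 6919.9416
4: (16−1)·4.89² = 15·23.9121 = 358.6815
Numerator = 16637.8535; denominator = Σ(nₕ−1) = 158.
s²ₚ = 16637.8535/158 = 105.3029... → 105.30.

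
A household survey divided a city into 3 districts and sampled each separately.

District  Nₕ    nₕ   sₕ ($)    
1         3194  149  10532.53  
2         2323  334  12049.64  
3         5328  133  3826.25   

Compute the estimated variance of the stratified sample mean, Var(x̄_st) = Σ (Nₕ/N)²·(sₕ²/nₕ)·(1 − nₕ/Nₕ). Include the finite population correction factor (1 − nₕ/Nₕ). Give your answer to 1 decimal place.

104548.9

N = 10845; Wₕ = Nₕ/N.
district 1: (3194/10845)²·10532.53²/149·(1 − 149/3194) = 61566.1842
district 2: (2323/10845)²·12049.64²/334·(1 − 334/2323) = 17077.5890
district 3: (5328/10845)²·3826.25²/133·(1 − 133/5328) = 25905.1254
Sum = 104548.8986 → 104548.9.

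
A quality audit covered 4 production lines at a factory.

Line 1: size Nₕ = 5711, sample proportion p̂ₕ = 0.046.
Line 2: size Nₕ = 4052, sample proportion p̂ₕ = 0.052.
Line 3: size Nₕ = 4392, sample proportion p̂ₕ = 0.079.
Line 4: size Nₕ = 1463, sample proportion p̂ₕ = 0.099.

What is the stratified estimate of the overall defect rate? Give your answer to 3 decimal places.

N = 5711 + 4052 + 4392 + 1463 = 15618.
Overall proportion = Σ (Nₕ/N)·p̂ₕ.
Σ Nₕp̂ₕ = 262.706 + 210.704 + 346.968 + 144.837 = 965.215.
965.215 / 15618 = 0.06180... → 0.062.

0.062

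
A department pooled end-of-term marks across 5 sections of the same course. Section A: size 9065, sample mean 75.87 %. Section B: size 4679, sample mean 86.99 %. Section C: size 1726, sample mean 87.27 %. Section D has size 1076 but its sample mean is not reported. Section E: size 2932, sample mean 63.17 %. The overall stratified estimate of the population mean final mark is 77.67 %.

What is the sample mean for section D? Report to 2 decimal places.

76.42

Σ Nₕx̄ₕ = N·μ, so 1076·x̄_D = 19478·77.67 − (9065·75.87 + 4679·86.99 + 1726·87.27 + 2932·63.17).
= 1512856.26 − 1430630.22 = 82226.04.
x̄_D = 82226.04 / 1076 = 76.4183... → 76.42.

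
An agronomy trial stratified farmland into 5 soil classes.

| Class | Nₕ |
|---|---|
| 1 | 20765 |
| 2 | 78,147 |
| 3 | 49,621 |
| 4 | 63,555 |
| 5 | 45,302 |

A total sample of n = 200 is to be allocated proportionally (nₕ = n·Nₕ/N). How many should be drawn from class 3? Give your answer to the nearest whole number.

N = 20765 + 78147 + 49621 + 63555 + 45302 = 257390.
n_3 = 200·49621/257390 = 38.557... → 39.

39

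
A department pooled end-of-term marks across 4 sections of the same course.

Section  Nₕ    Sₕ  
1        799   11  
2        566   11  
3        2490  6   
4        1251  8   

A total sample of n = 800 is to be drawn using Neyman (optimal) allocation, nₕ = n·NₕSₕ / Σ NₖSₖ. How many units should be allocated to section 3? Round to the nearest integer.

Σ NₕSₕ = 799·11 + 566·11 + 2490·6 + 1251·8 = 39963.
Share for 3: 14940/39963 = 0.37385.
n_3 = 800 × 0.37385 = 299.077... → 299.

299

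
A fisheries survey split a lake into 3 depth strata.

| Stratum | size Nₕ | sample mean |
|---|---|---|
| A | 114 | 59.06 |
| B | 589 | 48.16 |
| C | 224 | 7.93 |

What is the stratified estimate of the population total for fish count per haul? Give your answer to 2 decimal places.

A: 114·59.06 = 6732.84
B: 589·48.16 = 28366.24
C: 224·7.93 = 1776.32
τ̂ = Σ Nₕx̄ₕ = 36875.40.

36875.40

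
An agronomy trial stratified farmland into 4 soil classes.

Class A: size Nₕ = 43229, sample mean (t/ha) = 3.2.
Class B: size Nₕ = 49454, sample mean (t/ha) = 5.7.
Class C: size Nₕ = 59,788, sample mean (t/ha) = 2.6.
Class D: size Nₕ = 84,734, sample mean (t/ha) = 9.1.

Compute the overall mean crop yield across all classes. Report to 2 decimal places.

5.68

N = 43229 + 49454 + 59788 + 84734 = 237205.
Overall mean = Σ (Nₕ/N)·x̄ₕ — weight by population share, not a simple average.
Σ Nₕx̄ₕ = 43229·3.2 + 49454·5.7 + 59788·2.6 + 84734·9.1 = 138332.8 + 281887.8 + 155448.8 + 771079.4 = 1346748.8.
Divide by N: 1346748.8 / 237205 = 5.6776... → 5.68.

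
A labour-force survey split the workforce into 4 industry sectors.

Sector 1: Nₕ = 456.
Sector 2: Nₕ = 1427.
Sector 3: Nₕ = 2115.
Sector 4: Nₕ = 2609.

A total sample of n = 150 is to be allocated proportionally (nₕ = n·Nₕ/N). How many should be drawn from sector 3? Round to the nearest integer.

Share of sector 3 = 2115/6607 = 0.32012.
Allocate 150 × 0.32012 = 48.017... → 48.

48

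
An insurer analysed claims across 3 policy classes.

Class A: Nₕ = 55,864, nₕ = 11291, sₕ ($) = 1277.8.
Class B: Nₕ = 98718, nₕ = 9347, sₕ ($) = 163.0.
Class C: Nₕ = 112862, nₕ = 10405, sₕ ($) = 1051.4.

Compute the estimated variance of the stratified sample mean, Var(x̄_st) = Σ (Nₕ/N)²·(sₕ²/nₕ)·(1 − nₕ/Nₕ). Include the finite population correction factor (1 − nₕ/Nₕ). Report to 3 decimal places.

N = 267444; Wₕ = Nₕ/N.
class A: (55864/267444)²·1277.8²/11291·(1 − 11291/55864) = 5.034212
class B: (98718/267444)²·163.0²/9347·(1 − 9347/98718) = 0.350615
class C: (112862/267444)²·1051.4²/10405·(1 − 10405/112862) = 17.175822
Sum = 22.560649 → 22.561.

22.561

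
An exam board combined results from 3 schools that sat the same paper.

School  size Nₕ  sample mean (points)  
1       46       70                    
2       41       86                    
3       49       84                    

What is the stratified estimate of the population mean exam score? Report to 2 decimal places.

79.87

N = 136; weights Wₕ = Nₕ/N = (0.3382, 0.3015, 0.3603).
x̄_st = Σ Wₕ·x̄ₕ = 0.3382·70 + 0.3015·86 + 0.3603·84 ≈ 79.8676...
→ 79.87.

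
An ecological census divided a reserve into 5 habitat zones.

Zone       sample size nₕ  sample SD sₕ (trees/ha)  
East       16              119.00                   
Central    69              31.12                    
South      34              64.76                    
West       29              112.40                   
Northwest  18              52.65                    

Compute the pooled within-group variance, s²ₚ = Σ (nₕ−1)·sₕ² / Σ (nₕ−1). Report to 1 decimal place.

East: (16−1)·119.00² = 15·14161 = 212415
Central: (69−1)·31.12² = 68·968.4544 = 65854.8992
South: (34−1)·64.76² = 33·4193.8576 = 138397.3008
West: (29−1)·112.40² = 28·12633.76 = 353745.28
Northwest: (18−1)·52.65² = 17·2772.0225 = 47124.3825
Numerator = 817536.8625; denominator = Σ(nₕ−1) = 161.
s²ₚ = 817536.8625/161 = 5077.869... → 5077.9.

5077.9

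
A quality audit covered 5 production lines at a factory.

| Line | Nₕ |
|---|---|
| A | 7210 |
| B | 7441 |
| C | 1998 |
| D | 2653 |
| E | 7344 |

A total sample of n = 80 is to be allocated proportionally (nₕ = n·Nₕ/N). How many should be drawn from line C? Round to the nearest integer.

Share of line C = 1998/26646 = 0.07498.
Allocate 80 × 0.07498 = 5.999... → 6.

6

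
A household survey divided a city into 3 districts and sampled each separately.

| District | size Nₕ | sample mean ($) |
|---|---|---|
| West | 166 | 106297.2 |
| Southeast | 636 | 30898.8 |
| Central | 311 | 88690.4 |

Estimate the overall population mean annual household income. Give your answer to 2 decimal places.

N = 1113; weights Wₕ = Nₕ/N = (0.1491, 0.5714, 0.2794).
x̄_st = Σ Wₕ·x̄ₕ = 0.1491·106297.2 + 0.5714·30898.8 + 0.2794·88690.4 ≈ 58292.6203...
→ 58292.62.

58292.62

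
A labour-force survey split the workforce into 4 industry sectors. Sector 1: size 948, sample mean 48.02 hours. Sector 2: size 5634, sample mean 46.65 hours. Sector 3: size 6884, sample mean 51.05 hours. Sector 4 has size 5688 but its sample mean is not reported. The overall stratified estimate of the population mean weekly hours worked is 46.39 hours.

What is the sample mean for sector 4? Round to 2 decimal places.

Σ Nₕx̄ₕ = N·μ, so 5688·x̄_4 = 19154·46.39 − (948·48.02 + 5634·46.65 + 6884·51.05).
= 888554.06 − 659777.26 = 228776.8.
x̄_4 = 228776.8 / 5688 = 40.2210... → 40.22.

40.22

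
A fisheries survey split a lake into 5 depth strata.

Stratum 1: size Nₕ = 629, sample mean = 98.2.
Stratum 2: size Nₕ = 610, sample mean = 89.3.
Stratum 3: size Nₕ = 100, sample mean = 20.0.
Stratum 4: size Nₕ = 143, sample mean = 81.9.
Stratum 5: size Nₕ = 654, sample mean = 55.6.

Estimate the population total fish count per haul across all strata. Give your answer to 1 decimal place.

1: 629·98.2 = 61767.8
2: 610·89.3 = 54473
3: 100·20.0 = 2000
4: 143·81.9 = 11711.7
5: 654·55.6 = 36362.4
τ̂ = Σ Nₕx̄ₕ = 166314.9.

166314.9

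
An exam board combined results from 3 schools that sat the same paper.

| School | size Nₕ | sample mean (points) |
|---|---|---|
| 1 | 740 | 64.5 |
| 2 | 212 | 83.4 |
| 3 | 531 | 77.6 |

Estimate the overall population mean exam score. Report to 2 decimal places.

71.89

x̄_st = (Σ Nₕx̄ₕ) / (Σ Nₕ) = (740·64.5 + 212·83.4 + 531·77.6) / 1483
= 106616.4 / 1483 = 71.8924... → 71.89.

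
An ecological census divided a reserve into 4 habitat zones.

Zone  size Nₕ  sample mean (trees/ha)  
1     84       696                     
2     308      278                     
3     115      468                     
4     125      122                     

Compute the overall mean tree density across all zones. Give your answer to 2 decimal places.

337.28

x̄_st = (Σ Nₕx̄ₕ) / (Σ Nₕ) = (84·696 + 308·278 + 115·468 + 125·122) / 632
= 213158 / 632 = 337.2753... → 337.28.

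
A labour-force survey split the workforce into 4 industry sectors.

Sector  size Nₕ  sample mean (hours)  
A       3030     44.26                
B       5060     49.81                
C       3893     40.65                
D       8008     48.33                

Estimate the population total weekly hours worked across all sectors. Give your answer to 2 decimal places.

Estimate total by summing Nₕ·x̄ₕ over strata.
3030·44.26 + 5060·49.81 + 3893·40.65 + 8008·48.33 = 134107.8 + 252038.6 + 158250.45 + 387026.64 = 931423.49.

931423.49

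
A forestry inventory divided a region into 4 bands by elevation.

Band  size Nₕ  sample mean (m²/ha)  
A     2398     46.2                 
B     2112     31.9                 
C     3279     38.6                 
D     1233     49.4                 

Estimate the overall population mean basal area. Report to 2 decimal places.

x̄_st = (Σ Nₕx̄ₕ) / (Σ Nₕ) = (2398·46.2 + 2112·31.9 + 3279·38.6 + 1233·49.4) / 9022
= 365640 / 9022 = 40.5276... → 40.53.

40.53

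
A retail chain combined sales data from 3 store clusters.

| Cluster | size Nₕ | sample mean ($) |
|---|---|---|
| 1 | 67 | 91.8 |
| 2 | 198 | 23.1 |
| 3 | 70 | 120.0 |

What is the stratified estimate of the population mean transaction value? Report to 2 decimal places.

x̄_st = (Σ Nₕx̄ₕ) / (Σ Nₕ) = (67·91.8 + 198·23.1 + 70·120.0) / 335
= 19124.4 / 335 = 57.0878... → 57.09.

57.09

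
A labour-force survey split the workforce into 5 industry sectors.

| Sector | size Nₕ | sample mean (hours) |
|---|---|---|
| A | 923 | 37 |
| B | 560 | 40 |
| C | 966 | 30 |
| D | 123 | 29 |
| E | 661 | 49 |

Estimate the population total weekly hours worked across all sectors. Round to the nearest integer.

Population total = Σ Nₕ·x̄ₕ (each stratum's size times its mean).
923·37 + 560·40 + 966·30 + 123·29 + 661·49 = 34151 + 22400 + 28980 + 3567 + 32389 = 121487.

121487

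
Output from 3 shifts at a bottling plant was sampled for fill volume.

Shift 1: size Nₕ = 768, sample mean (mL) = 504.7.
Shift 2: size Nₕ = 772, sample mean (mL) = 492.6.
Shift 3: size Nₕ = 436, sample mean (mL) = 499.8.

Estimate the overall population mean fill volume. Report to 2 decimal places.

498.89

N = 768 + 772 + 436 = 1976.
Overall mean = Σ (Nₕ/N)·x̄ₕ — weight by population share, not a simple average.
Σ Nₕx̄ₕ = 768·504.7 + 772·492.6 + 436·499.8 = 387609.6 + 380287.2 + 217912.8 = 985809.6.
Divide by N: 985809.6 / 1976 = 498.8915... → 498.89.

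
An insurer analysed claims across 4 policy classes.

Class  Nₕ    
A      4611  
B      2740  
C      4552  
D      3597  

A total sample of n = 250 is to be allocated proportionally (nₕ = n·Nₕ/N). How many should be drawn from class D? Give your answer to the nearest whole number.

Share of class D = 3597/15500 = 0.23206.
Allocate 250 × 0.23206 = 58.016... → 58.

58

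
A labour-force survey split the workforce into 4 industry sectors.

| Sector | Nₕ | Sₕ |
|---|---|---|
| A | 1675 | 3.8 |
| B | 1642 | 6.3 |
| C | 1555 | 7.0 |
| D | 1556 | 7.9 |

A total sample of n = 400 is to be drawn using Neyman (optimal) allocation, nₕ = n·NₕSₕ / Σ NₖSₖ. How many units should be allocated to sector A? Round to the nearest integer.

64

Σ NₕSₕ = 1675·3.8 + 1642·6.3 + 1555·7.0 + 1556·7.9 = 39887.
Share for A: 6365/39887 = 0.15958.
n_A = 400 × 0.15958 = 63.830... → 64.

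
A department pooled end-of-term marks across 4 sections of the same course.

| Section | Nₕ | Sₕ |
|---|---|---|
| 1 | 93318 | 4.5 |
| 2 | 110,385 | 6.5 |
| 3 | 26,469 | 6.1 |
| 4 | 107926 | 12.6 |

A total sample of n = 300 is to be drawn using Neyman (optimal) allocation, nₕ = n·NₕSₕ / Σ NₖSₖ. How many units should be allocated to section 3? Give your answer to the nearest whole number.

18

Σ NₕSₕ = 93318·4.5 + 110385·6.5 + 26469·6.1 + 107926·12.6 = 2658762.
Share for 3: 161460.9/2658762 = 0.06073.
n_3 = 300 × 0.06073 = 18.218... → 18.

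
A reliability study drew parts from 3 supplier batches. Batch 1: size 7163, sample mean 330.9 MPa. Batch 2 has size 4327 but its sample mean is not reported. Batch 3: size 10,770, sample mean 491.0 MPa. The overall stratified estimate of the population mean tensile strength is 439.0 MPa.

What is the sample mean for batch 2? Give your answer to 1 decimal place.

Σ Nₕx̄ₕ = N·μ, so 4327·x̄_2 = 22260·439.0 − (7163·330.9 + 10770·491.0).
= 9772140 − 7658306.7 = 2113833.3.
x̄_2 = 2113833.3 / 4327 = 488.522... → 488.5.

488.5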